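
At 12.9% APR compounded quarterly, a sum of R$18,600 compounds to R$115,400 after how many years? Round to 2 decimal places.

14.38 years

Periodic rate i = 0.129/4 = 0.03225.
(1+i)^n = 115400/18600 = 6.20430, so n = ln 6.20430 / ln 1.03225 = 57.5045 quarters
= 57.5045/4 years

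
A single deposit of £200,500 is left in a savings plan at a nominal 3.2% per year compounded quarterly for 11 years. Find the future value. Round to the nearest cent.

£284,693.66

i = 0.032/4 = 0.008 per quarter; n = 11·4 = 44.
FV = PV·(1+i)^n = 200,500 × 1.419918 = 284,693.6561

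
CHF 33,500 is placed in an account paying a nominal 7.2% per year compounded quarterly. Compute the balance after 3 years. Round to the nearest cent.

With 4 periods per year: i = 0.018, n = 12.
33,500 × (1+0.018)^12 = 33,500 × 1.238721 = 41,497.1378

CHF 41,497.14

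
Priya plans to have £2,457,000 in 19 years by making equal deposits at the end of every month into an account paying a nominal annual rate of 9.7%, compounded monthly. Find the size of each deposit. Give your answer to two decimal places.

Periodic rate i = 0.097/12 = 0.00808333; n = 19 × 12 = 228 periods.
FV-annuity factor = 651.815085; PMT = 2.457e+06 / 651.815085 = 3,769.4740

£3,769.47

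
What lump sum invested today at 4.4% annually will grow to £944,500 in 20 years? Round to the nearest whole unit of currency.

PV = 944,500 / (1 + 0.044)^20 = 944,500 / 2.365974 = 399,201.3386

£399,201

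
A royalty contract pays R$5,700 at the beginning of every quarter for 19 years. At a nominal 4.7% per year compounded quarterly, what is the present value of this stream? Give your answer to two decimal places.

R$288,808.88

i = 0.047/4 = 0.01175 per quarter; n = 19·4 = 76.
PV = PMT · [1 − (1+i)^(−n)] / i × (1+i) = 5700 · 50.668224 = 288,808.8761
(Beginning-of-period payments → annuity-due factor ×(1+i).)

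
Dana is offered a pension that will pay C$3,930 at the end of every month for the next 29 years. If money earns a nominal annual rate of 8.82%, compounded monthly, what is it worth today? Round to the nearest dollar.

With 12 periods per year: i = 0.00735, n = 348.
PV = PMT · [1 − (1+i)^(−n)] / i = 3930 · 125.414543 = 492,879.1547

C$492,879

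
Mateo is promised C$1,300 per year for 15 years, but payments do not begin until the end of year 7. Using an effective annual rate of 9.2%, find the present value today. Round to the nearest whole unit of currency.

C$6,108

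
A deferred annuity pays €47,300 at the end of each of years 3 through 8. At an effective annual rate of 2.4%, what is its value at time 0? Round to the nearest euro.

PV at t=2 (ordinary 6-year annuity): 47300 × a(6|0.024) = 47300 × 5.526594 = 261,407.9080
Discount back 2 years: 261,407.9080 × (1+0.024)^(−2) = 261,407.9080 × 0.953674 = 249,298.0080

€249,298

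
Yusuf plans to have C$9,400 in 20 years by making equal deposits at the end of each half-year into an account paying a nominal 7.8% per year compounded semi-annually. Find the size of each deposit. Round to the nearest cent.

i = 0.078/2 = 0.039 per half-year; n = 20·2 = 40.
FV-annuity factor = 92.815038; PMT = 9400 / 92.815038 = 101.2767

C$101.28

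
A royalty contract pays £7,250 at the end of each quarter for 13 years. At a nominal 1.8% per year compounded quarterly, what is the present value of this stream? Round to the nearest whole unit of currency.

£335,470

i = 0.018/4 = 0.0045 per quarter; n = 13·4 = 52.
PV = PMT · [1 − (1+i)^(−n)] / i = 7250 · 46.271704 = 335,469.8553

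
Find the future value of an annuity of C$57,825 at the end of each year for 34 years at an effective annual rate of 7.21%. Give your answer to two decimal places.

FV = PMT · [(1+i)^n − 1] / i = 57825 · 134.063284 = 7,752,209.4117

C$7,752,209.41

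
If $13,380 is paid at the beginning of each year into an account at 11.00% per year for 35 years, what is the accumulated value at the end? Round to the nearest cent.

FV = 13380 × [(1+0.11)^35 − 1] / 0.11 × (1+i) = 13380 × 379.164406 = 5,073,219.7499
(annuity-due: payments at period start, so ×(1+i).)

$5,073,219.75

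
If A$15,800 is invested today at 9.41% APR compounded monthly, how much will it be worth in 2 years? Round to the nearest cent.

With 12 periods per year: i = 0.00784167, n = 24.
15,800 × (1+0.00784167)^24 = 15,800 × 1.206189 = 19,057.7887

A$19,057.79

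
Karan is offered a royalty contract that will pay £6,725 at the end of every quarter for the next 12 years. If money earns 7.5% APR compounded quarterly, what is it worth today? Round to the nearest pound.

i = 0.075/4 = 0.01875 per quarter; n = 12·4 = 48.
PV = PMT · [1 − (1+i)^(−n)] / i = 6725 · 31.468162 = 211,623.3897

£211,623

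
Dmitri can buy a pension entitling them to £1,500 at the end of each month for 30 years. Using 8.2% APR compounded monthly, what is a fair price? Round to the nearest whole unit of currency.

£200,601

i = 0.082/12 = 0.00683333 per month; n = 30·12 = 360.
Annuity factor a(360|0.00683333) = 133.733740; PV = 1500 × 133.733740 = 200,600.6102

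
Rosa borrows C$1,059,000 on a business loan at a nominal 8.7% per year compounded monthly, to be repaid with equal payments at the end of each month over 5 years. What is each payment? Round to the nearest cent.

Periodic rate i = 0.087/12 = 0.00725; n = 5 × 12 = 60 periods.
Annuity-PV factor = 48.512936; PMT = 1.059e+06 / 48.512936 = 21,829.2292

C$21,829.23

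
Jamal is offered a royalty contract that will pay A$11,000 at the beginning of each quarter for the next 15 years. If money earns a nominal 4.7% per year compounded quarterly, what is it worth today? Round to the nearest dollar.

i = 0.047/4 = 0.01175 per quarter; n = 15·4 = 60.
PV = PMT · [1 − (1+i)^(−n)] / i × (1+i) = 11000 · 43.385270 = 477,237.9655
Payments are at the start of each period, so multiply by (1+i).

A$477,238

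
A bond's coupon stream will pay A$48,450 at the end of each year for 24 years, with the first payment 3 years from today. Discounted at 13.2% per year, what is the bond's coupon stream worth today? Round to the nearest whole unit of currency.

Value one period before first payment (t=2): 48450 × [1 − (1+0.132)^(−24)] / 0.132 = 48450 × 7.189291 = 348,321.1539
PV₀ = 348,321.1539 / (1+0.132)^2 = 348,321.1539 / 1.281424 = 271,823.4978

A$271,823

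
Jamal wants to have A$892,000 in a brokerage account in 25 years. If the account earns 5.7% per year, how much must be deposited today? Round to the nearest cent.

A$223,095.17

PV = 892,000 / (1 + 0.057)^25 = 892,000 / 3.998294 = 223,095.1719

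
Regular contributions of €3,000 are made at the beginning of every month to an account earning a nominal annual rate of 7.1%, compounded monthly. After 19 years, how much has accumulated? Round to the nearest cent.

Periodic rate i = 0.071/12 = 0.00591667; n = 19 × 12 = 228 periods.
Accumulation factor s(228|0.00591667) × (1+i) = 482.547922; FV = 3000 × 482.547922 = 1,447,643.7662
Payments are at the start of each period, so multiply by (1+i).

€1,447,643.77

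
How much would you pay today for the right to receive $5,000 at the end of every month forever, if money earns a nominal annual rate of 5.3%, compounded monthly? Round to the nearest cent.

Periodic rate i = 0.053/12 = 0.00441667.
PV = C/r = 5000/0.00441667 = 1,132,075.4717

$1,132,075.47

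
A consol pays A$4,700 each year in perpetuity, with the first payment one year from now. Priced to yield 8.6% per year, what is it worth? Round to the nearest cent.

PV = C/r = 4700/0.086 = 54,651.1628

A$54,651.16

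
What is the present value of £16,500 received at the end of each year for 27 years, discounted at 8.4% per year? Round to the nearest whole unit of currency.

£174,174

Annuity factor a(27|0.084) = 10.556016; PV = 16500 × 10.556016 = 174,174.2663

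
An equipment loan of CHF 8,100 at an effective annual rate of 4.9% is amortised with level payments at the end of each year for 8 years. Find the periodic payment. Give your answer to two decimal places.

Annuity-PV factor = 6.489420; PMT = 8100 / 6.489420 = 1,248.1854

CHF 1,248.19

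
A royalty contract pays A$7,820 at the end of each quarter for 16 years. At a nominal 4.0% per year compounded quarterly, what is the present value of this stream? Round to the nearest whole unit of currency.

With 4 periods per year: i = 0.01, n = 64.
Annuity factor a(64|0.01) = 47.102874; PV = 7820 × 47.102874 = 368,344.4735

A$368,344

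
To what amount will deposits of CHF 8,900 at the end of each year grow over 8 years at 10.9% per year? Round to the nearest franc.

FV = 8900 × [(1+0.109)^8 − 1] / 0.109 = 8900 × 11.816337 = 105,165.4020

CHF 105,165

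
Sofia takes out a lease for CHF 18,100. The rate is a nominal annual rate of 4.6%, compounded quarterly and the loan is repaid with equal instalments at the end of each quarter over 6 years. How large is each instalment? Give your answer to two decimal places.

CHF 867.32

With 4 periods per year: i = 0.0115, n = 24.
PMT = 18100 / ( [1 − (1+0.0115)^(−24)] / 0.0115 ) = 18100 / 20.868787 = 867.3240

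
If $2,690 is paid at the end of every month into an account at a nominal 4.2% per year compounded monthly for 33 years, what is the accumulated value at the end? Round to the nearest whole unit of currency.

$2,297,381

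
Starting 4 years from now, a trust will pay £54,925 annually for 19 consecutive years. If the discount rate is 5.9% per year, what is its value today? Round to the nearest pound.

PV at t=3 (ordinary 19-year annuity): 54925 × a(19|0.059) = 54925 × 11.245872 = 617,679.5114
PV₀ = 617,679.5114 / (1+0.059)^3 = 617,679.5114 / 1.187648 = 520,086.1823

£520,086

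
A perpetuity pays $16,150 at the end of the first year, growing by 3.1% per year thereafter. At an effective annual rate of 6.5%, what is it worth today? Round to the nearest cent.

$475,000.00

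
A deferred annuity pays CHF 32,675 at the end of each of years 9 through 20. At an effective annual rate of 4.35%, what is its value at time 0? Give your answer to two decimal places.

PV at t=8 (ordinary 12-year annuity): 32675 × a(12|0.0435) = 32675 × 9.197330 = 300,522.7481
Discount back 8 years: 300,522.7481 × (1+0.0435)^(−8) = 300,522.7481 × 0.711312 = 213,765.5538

CHF 213,765.55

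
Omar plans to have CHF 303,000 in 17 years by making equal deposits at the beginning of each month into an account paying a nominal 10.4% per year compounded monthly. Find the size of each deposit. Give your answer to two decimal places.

With 12 periods per year: i = 0.00866667, n = 204.
FV-annuity factor × (1+i) = 560.352577; PMT = 303000 / 560.352577 = 540.7310

CHF 540.73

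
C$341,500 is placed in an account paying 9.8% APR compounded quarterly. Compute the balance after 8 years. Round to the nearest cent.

C$740,923.75

i = 0.098/4 = 0.0245 per quarter; n = 8·4 = 32.
341,500 × (1+0.0245)^32 = 341,500 × 2.169616 = 740,923.7491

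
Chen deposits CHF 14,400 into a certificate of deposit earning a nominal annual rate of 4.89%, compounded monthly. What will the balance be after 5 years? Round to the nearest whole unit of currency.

i = 0.0489/12 = 0.004075 per month; n = 5·12 = 60.
14,400 × (1+0.004075)^60 = 14,400 × 1.276348 = 18,379.4168

CHF 18,379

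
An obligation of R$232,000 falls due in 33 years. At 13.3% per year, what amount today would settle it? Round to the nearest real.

Discount factor = (1+0.133)^(−33) = 0.016234; PV = 232,000 × 0.016234 = 3,766.1790

R$3,766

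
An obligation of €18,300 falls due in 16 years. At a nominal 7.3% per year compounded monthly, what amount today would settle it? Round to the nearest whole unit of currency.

i = 0.073/12 = 0.00608333 per month; n = 16·12 = 192.
PV = FV·(1+i)^(−n) = 18,300 × 0.312091 = 5,711.2584

€5,711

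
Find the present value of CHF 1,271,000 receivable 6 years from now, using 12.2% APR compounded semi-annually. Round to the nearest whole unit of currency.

Periodic rate i = 0.122/2 = 0.061; n = 6 × 2 = 12 periods.
PV = FV·(1+i)^(−n) = 1,271,000 × 0.491378 = 624,540.9848

CHF 624,541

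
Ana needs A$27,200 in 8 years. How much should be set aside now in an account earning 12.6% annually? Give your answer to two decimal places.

A$10,525.96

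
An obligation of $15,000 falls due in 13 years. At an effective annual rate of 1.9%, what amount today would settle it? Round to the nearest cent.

$11,744.29

Discount factor = (1+0.019)^(−13) = 0.782953; PV = 15,000 × 0.782953 = 11,744.2927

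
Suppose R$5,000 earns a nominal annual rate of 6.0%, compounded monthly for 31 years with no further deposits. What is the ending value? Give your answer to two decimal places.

With 12 periods per year: i = 0.005, n = 372.
FV = 5,000 × (1 + 0.005)^372 = 31,970.1724

R$31,970.17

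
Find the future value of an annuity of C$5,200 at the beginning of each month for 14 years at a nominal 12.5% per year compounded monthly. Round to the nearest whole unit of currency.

Periodic rate i = 0.125/12 = 0.0104167; n = 14 × 12 = 168 periods.
FV = 5200 × [(1+0.0104167)^168 − 1] / 0.0104167 × (1+i) = 5200 × 456.166588 = 2,372,066.2582
Payments are at the start of each period, so multiply by (1+i).

C$2,372,066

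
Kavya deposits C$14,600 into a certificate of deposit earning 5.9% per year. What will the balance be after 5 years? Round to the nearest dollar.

C$19,446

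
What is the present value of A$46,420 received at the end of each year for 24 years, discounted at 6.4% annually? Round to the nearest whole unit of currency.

A$561,659

PV = 46420 × [1 − (1+0.064)^(−24)] / 0.064 = 46420 × 12.099498 = 561,658.7011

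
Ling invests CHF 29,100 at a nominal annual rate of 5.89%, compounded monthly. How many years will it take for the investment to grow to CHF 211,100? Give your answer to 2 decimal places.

33.73 years

Periodic rate i = 0.0589/12 = 0.00490833.
n = ln(211100/29100) / ln(1+0.00490833) = ln(7.25430) / 0.004896 = 404.7103 months
= 404.7103/12 years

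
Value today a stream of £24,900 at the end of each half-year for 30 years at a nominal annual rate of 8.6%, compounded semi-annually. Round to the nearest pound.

Periodic rate i = 0.086/2 = 0.043; n = 30 × 2 = 60 periods.
PV = 24900 × [1 − (1+0.043)^(−60)] / 0.043 = 24900 × 21.395985 = 532,760.0228

£532,760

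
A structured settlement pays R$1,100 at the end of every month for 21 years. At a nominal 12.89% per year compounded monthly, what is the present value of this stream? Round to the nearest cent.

R$95,470.73

Periodic rate i = 0.1289/12 = 0.0107417; n = 21 × 12 = 252 periods.
PV = 1100 × [1 − (1+0.0107417)^(−252)] / 0.0107417 = 1100 × 86.791576 = 95,470.7336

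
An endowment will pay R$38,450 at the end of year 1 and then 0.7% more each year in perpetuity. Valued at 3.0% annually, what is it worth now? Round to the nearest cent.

R$1,671,739.13

PV = D₁/(r − g) = 38450/(0.03 − 0.007) = 1,671,739.1304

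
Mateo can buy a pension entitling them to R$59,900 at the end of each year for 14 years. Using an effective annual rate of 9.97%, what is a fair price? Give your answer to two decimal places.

R$441,987.04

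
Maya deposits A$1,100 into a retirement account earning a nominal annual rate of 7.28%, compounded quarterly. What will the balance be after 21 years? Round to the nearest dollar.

A$5,005

Periodic rate i = 0.0728/4 = 0.0182; n = 21 × 4 = 84 periods.
1,100 × (1+0.0182)^84 = 1,100 × 4.549669 = 5,004.6357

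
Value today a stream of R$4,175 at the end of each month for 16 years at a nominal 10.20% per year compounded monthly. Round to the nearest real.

R$394,468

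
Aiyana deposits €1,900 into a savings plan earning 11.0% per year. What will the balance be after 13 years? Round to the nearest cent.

FV = 1,900 × (1 + 0.11)^13 = 7,378.2323

€7,378.23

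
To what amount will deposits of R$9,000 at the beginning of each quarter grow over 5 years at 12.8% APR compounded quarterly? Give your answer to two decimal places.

R$254,711.94

With 4 periods per year: i = 0.032, n = 20.
FV = 9000 × [(1+0.032)^20 − 1] / 0.032 × (1+i) = 9000 × 28.301327 = 254,711.9424
(annuity-due: payments at period start, so ×(1+i).)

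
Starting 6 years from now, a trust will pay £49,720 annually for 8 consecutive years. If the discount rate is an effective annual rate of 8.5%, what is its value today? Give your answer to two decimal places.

£186,465.55

PV at t=5 (ordinary 8-year annuity): 49720 × a(8|0.085) = 49720 × 5.639183 = 280,380.1772
PV₀ = 280,380.1772 / (1+0.085)^5 = 280,380.1772 / 1.503657 = 186,465.5536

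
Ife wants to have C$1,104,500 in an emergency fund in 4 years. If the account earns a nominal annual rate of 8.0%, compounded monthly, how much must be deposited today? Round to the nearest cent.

C$802,883.78

i = 0.08/12 = 0.00666667 per month; n = 4·12 = 48.
Discount factor = (1+0.00666667)^(−48) = 0.726921; PV = 1,104,500 × 0.726921 = 802,883.7809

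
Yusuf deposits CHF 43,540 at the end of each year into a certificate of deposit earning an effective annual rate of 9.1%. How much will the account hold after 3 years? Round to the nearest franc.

CHF 142,867

FV = PMT · [(1+i)^n − 1] / i = 43540 · 3.281281 = 142,866.9747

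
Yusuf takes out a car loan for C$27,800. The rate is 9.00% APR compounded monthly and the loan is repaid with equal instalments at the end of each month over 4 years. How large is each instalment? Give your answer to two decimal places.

C$691.80

Periodic rate i = 0.09/12 = 0.0075; n = 4 × 12 = 48 periods.
Annuity-PV factor = 40.184782; PMT = 27800 / 40.184782 = 691.8042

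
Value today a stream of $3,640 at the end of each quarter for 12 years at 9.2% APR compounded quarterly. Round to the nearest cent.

$105,130.46

Periodic rate i = 0.092/4 = 0.023; n = 12 × 4 = 48 periods.
Annuity factor a(48|0.023) = 28.881996; PV = 3640 × 28.881996 = 105,130.4642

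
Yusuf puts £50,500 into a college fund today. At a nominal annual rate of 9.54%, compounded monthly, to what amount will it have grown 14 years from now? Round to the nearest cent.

With 12 periods per year: i = 0.00795, n = 168.
50,500 × (1+0.00795)^168 = 50,500 × 3.782250 = 191,003.6041

£191,003.60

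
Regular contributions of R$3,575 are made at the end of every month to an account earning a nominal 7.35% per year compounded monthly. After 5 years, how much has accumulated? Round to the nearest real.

R$258,277

i = 0.0735/12 = 0.006125 per month; n = 5·12 = 60.
FV = PMT · [(1+i)^n − 1] / i = 3575 · 72.245224 = 258,276.6776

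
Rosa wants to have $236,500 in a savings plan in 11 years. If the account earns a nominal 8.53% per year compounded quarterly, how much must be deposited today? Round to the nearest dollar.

i = 0.0853/4 = 0.021325 per quarter; n = 11·4 = 44.
PV = 236,500 / (1 + 0.021325)^44 = 236,500 / 2.530547 = 93,458.0653

$93,458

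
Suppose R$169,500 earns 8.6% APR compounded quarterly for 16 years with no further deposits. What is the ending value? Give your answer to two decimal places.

R$661,341.00

Periodic rate i = 0.086/4 = 0.0215; n = 16 × 4 = 64 periods.
FV = PV·(1+i)^n = 169,500 × 3.901717 = 661,340.9951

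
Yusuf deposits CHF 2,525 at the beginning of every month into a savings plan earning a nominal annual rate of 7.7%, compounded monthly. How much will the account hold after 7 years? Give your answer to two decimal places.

CHF 281,713.98

Periodic rate i = 0.077/12 = 0.00641667; n = 7 × 12 = 84 periods.
FV = 2525 × [(1+0.00641667)^84 − 1] / 0.00641667 × (1+i) = 2525 × 111.569893 = 281,713.9786
(Beginning-of-period payments → annuity-due factor ×(1+i).)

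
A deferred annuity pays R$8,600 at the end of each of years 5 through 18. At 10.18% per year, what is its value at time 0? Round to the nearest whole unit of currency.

PV at t=4 (ordinary 14-year annuity): 8600 × a(14|0.1018) = 8600 × 7.294971 = 62,736.7491
Discount back 4 years: 62,736.7491 × (1+0.1018)^(−4) = 62,736.7491 × 0.678561 = 42,570.7144

R$42,571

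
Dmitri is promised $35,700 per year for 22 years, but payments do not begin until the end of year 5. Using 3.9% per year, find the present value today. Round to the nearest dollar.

$446,960

PV at t=4 (ordinary 22-year annuity): 35700 × a(22|0.039) = 35700 × 14.590235 = 520,871.3936
Discount back 4 years: 520,871.3936 × (1+0.039)^(−4) = 520,871.3936 × 0.858100 = 446,959.6479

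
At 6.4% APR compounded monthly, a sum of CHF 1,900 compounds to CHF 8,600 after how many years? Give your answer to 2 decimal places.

Periodic rate i = 0.064/12 = 0.00533333.
n = ln(8600/1900) / ln(1+0.00533333) = ln(4.52632) / 0.005319 = 283.8621 months
= 283.8621/12 years

23.66 years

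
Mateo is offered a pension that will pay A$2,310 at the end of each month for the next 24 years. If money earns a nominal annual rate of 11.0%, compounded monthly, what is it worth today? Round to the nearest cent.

Periodic rate i = 0.11/12 = 0.00916667; n = 24 × 12 = 288 periods.
Annuity factor a(288|0.00916667) = 101.211853; PV = 2310 × 101.211853 = 233,799.3802

A$233,799.38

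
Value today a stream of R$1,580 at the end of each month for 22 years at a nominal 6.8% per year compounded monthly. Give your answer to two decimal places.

With 12 periods per year: i = 0.00566667, n = 264.
Annuity factor a(264|0.00566667) = 136.769566; PV = 1580 × 136.769566 = 216,095.9137

R$216,095.91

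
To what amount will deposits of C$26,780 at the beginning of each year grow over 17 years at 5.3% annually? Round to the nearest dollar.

C$748,041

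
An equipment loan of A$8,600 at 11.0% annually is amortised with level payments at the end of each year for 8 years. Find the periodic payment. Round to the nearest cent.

PMT = 8600 / ( [1 − (1+0.11)^(−8)] / 0.11 ) = 8600 / 5.146123 = 1,671.1611

A$1,671.16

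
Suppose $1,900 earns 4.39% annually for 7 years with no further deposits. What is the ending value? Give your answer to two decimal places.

$2,566.65

FV = 1,900 × (1 + 0.0439)^7 = 2,566.6455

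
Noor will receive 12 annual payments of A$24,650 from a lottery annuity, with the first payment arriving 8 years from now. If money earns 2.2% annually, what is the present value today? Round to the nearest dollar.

PV at t=7 (ordinary 12-year annuity): 24650 × a(12|0.022) = 24650 × 10.446604 = 257,508.7974
Discount back 7 years: 257,508.7974 × (1+0.022)^(−7) = 257,508.7974 × 0.858704 = 221,123.9583

A$221,124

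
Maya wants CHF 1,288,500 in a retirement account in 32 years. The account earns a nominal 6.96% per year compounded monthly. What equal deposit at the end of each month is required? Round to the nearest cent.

CHF 909.78

i = 0.0696/12 = 0.0058 per month; n = 32·12 = 384.
FV-annuity factor = 1416.273492; PMT = 1.2885e+06 / 1416.273492 = 909.7819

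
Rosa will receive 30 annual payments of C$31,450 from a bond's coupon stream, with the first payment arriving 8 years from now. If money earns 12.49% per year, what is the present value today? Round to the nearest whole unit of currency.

PV at t=7 (ordinary 30-year annuity): 31450 × a(30|0.1249) = 31450 × 7.771971 = 244,428.5010
PV₀ = 244,428.5010 / (1+0.1249)^7 = 244,428.5010 / 2.279279 = 107,239.4127

C$107,239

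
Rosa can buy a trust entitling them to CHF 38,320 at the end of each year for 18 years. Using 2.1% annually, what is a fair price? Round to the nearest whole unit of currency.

CHF 569,475

PV = PMT · [1 − (1+i)^(−n)] / i = 38320 · 14.861050 = 569,475.4340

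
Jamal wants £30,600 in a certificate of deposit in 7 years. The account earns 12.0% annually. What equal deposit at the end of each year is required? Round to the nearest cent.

£3,033.00

FV-annuity factor = 10.089012; PMT = 30600 / 10.089012 = 3,033.0027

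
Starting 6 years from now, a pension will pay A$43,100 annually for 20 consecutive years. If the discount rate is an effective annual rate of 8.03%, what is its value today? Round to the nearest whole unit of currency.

A$286,956

PV at t=5 (ordinary 20-year annuity): 43100 × a(20|0.0803) = 43100 × 9.796267 = 422,219.1171
PV₀ = 422,219.1171 / (1+0.0803)^5 = 422,219.1171 / 1.471370 = 286,956.4645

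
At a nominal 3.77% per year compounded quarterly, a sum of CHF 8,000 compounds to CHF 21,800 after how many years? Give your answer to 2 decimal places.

Periodic rate i = 0.0377/4 = 0.009425.
(1+i)^n = 21800/8000 = 2.72500, so n = ln 2.72500 / ln 1.00943 = 106.8631 quarters
= 106.8631/4 years

26.72 years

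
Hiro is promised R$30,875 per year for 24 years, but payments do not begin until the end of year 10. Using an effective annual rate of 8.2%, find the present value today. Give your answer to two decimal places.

R$157,301.23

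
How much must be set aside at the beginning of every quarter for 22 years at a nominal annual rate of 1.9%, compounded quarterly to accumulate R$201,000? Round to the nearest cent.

R$1,836.50

Periodic rate i = 0.019/4 = 0.00475; n = 22 × 4 = 88 periods.
FV-annuity factor × (1+i) = 109.447580; PMT = 201000 / 109.447580 = 1,836.4956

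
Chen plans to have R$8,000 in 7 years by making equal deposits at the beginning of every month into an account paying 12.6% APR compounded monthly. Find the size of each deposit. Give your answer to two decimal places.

With 12 periods per year: i = 0.0105, n = 84.
PMT = 8000 / ( [(1+0.0105)^84 − 1] / 0.0105 × (1+i) ) = 8000 / 135.180215 = 59.1803

R$59.18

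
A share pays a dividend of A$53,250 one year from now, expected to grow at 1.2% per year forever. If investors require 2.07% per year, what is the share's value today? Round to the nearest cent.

PV = PMT / (i − g) = 53250 / (0.0207 − 0.012) = 53250 / 0.008700 = 6,120,689.6552

A$6,120,689.66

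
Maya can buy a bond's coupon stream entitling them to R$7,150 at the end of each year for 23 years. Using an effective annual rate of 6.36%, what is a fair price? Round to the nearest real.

PV = 7150 × [1 − (1+0.0636)^(−23)] / 0.0636 = 7150 × 11.915758 = 85,197.6701

R$85,198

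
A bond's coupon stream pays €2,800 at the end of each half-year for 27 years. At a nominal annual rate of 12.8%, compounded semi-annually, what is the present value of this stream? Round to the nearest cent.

i = 0.128/2 = 0.064 per half-year; n = 27·2 = 54.
Annuity factor a(54|0.064) = 15.076758; PV = 2800 × 15.076758 = 42,214.9231

€42,214.92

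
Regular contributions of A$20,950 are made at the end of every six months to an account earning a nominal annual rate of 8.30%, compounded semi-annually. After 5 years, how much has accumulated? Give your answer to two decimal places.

A$253,284.52

Periodic rate i = 0.083/2 = 0.0415; n = 5 × 2 = 10 periods.
FV = 20950 × [(1+0.0415)^10 − 1] / 0.0415 = 20950 × 12.089953 = 253,284.5227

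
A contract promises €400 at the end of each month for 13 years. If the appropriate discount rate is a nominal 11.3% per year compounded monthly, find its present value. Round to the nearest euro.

Periodic rate i = 0.113/12 = 0.00941667; n = 13 × 12 = 156 periods.
PV = 400 × [1 − (1+0.00941667)^(−156)] / 0.00941667 = 400 × 81.584821 = 32,633.9286

€32,634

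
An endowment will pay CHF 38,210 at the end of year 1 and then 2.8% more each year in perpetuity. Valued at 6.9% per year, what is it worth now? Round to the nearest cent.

CHF 931,951.22

PV = PMT / (i − g) = 38210 / (0.069 − 0.028) = 38210 / 0.041000 = 931,951.2195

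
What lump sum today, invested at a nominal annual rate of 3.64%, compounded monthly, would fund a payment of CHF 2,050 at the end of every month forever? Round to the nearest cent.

CHF 675,824.18

Periodic rate i = 0.0364/12 = 0.00303333.
PV = PMT / i = 2050 / 0.00303333 = 675,824.1758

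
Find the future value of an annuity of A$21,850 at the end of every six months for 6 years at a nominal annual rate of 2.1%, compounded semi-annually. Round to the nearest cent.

Periodic rate i = 0.021/2 = 0.0105; n = 6 × 2 = 12 periods.
FV = 21850 × [(1+0.0105)^12 − 1] / 0.0105 = 21850 × 12.717838 = 277,884.7553

A$277,884.76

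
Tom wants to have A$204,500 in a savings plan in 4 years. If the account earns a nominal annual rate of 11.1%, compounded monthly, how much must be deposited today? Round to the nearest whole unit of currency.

With 12 periods per year: i = 0.00925, n = 48.
Discount factor = (1+0.00925)^(−48) = 0.642776; PV = 204,500 × 0.642776 = 131,447.6797

A$131,448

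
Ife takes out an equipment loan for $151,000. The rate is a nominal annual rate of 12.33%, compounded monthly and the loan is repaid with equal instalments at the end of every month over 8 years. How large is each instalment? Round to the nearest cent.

$2,481.64

i = 0.1233/12 = 0.010275 per month; n = 8·12 = 96.
Annuity-PV factor = 60.846864; PMT = 151000 / 60.846864 = 2,481.6398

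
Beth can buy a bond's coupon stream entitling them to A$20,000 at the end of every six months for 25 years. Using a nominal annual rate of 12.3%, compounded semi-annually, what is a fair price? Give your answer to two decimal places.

Periodic rate i = 0.123/2 = 0.0615; n = 25 × 2 = 50 periods.
Annuity factor a(50|0.0615) = 15.437683; PV = 20000 × 15.437683 = 308,753.6667

A$308,753.67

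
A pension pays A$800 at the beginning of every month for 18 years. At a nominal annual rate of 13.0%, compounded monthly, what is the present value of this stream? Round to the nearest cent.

A$67,364.61

Periodic rate i = 0.13/12 = 0.0108333; n = 18 × 12 = 216 periods.
Annuity factor a(216|0.0108333) × (1+i) = 84.205760; PV = 800 × 84.205760 = 67,364.6079
(annuity-due: payments at period start, so ×(1+i).)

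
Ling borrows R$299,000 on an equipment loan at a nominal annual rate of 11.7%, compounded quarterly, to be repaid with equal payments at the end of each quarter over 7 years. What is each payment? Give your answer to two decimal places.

i = 0.117/4 = 0.02925 per quarter; n = 7·4 = 28.
PMT = 299000 / ( [1 − (1+0.02925)^(−28)] / 0.02925 ) = 299000 / 18.937340 = 15,788.9122

R$15,788.91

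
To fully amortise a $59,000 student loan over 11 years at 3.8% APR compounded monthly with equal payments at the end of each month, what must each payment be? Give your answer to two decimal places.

$547.57

With 12 periods per year: i = 0.00316667, n = 132.
Annuity-PV factor = 107.748259; PMT = 59000 / 107.748259 = 547.5727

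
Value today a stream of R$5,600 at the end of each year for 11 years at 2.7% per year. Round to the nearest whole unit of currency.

PV = PMT · [1 − (1+i)^(−n)] / i = 5600 · 9.408279 = 52,686.3648

R$52,686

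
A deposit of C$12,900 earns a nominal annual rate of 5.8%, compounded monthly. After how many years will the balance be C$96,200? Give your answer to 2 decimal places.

Periodic rate i = 0.058/12 = 0.00483333.
n = ln(96200/12900) / ln(1+0.00483333) = ln(7.45736) / 0.004822 = 416.7008 months
= 416.7008/12 years

34.73 years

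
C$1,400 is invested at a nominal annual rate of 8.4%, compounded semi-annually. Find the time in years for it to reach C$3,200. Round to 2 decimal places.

10.05 years

Periodic rate i = 0.084/2 = 0.042.
n = ln(3200/1400) / ln(1+0.042) = ln(2.28571) / 0.041142 = 20.0933 half-years
= 20.0933/2 years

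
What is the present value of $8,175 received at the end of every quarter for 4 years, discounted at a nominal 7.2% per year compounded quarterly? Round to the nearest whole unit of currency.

$112,777

With 4 periods per year: i = 0.018, n = 16.
PV = PMT · [1 − (1+i)^(−n)] / i = 8175 · 13.795310 = 112,776.6568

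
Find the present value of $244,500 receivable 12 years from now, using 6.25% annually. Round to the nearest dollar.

PV = 244,500 / (1 + 0.0625)^12 = 244,500 / 2.069890 = 118,122.2195

$118,122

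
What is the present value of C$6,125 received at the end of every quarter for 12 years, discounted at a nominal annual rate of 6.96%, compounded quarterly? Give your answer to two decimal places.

C$198,212.45

Periodic rate i = 0.0696/4 = 0.0174; n = 12 × 4 = 48 periods.
PV = PMT · [1 − (1+i)^(−n)] / i = 6125 · 32.361216 = 198,212.4465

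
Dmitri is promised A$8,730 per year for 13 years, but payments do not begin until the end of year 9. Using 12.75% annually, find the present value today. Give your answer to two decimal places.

A$20,707.52

PV at t=8 (ordinary 13-year annuity): 8730 × a(13|0.1275) = 8730 × 6.195071 = 54,082.9701
Discount back 8 years: 54,082.9701 × (1+0.1275)^(−8) = 54,082.9701 × 0.382884 = 20,707.5219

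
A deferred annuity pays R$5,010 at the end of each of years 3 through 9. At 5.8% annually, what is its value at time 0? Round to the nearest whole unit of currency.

PV at t=2 (ordinary 7-year annuity): 5010 × a(7|0.058) = 5010 × 5.622284 = 28,167.6404
PV₀ = 28,167.6404 / (1+0.058)^2 = 28,167.6404 / 1.119364 = 25,163.9685

R$25,164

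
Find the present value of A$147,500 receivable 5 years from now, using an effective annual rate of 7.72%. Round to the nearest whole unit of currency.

A$101,698

PV = FV·(1+i)^(−n) = 147,500 × 0.689475 = 101,697.5046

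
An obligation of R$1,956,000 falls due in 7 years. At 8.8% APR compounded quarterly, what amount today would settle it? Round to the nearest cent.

R$1,063,515.36

i = 0.088/4 = 0.022 per quarter; n = 7·4 = 28.
PV = FV·(1+i)^(−n) = 1,956,000 × 0.543720 = 1,063,515.3635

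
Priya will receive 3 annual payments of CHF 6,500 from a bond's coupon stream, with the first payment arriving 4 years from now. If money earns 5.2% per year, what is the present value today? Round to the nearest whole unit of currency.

CHF 15,147

Value one period before first payment (t=3): 6500 × [1 − (1+0.052)^(−3)] / 0.052 = 6500 × 2.713074 = 17,634.9839
PV₀ = 17,634.9839 / (1+0.052)^3 = 17,634.9839 / 1.164253 = 15,147.0426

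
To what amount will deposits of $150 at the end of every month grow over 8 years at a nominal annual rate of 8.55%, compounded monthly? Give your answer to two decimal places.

$20,568.18

i = 0.0855/12 = 0.007125 per month; n = 8·12 = 96.
FV = 150 × [(1+0.007125)^96 − 1] / 0.007125 = 150 × 137.121203 = 20,568.1804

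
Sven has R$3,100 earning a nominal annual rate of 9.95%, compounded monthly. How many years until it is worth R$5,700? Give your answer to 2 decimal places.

Periodic rate i = 0.0995/12 = 0.00829167.
(1+i)^n = 5700/3100 = 1.83871, so n = ln 1.83871 / ln 1.00829 = 73.7591 months
= 73.7591/12 years

6.15 years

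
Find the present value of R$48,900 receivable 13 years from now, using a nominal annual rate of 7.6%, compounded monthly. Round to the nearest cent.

R$18,263.29

Periodic rate i = 0.076/12 = 0.00633333; n = 13 × 12 = 156 periods.
PV = 48,900 / (1 + 0.00633333)^156 = 48,900 / 2.677503 = 18,263.2878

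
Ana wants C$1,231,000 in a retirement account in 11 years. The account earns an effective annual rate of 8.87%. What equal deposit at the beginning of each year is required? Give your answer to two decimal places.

C$64,840.52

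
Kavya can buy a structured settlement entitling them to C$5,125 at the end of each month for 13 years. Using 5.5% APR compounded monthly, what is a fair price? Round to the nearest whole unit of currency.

With 12 periods per year: i = 0.00458333, n = 156.
Annuity factor a(156|0.00458333) = 111.274498; PV = 5125 × 111.274498 = 570,281.8006

C$570,282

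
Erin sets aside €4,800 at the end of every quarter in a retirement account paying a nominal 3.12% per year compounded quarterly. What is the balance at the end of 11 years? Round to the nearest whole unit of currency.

Periodic rate i = 0.0312/4 = 0.0078; n = 11 × 4 = 44 periods.
FV = PMT · [(1+i)^n − 1] / i = 4800 · 52.253218 = 250,815.4488

€250,815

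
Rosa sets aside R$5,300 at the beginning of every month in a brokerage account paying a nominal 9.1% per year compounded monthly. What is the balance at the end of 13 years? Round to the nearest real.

Periodic rate i = 0.091/12 = 0.00758333; n = 13 × 12 = 156 periods.
Accumulation factor s(156|0.00758333) × (1+i) = 298.902349; FV = 5300 × 298.902349 = 1,584,182.4518
(annuity-due: payments at period start, so ×(1+i).)

R$1,584,182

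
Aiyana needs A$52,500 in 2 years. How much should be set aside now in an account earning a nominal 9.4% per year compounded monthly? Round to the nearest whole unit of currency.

A$43,534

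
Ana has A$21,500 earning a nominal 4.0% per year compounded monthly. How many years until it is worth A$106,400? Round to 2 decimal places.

Periodic rate i = 0.04/12 = 0.00333333.
(1+i)^n = 106400/21500 = 4.94884, so n = ln 4.94884 / ln 1.00333 = 480.5449 months
= 480.5449/12 years

40.05 years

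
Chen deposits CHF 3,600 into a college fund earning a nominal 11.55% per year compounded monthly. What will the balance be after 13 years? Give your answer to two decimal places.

Periodic rate i = 0.1155/12 = 0.009625; n = 13 × 12 = 156 periods.
FV = PV·(1+i)^n = 3,600 × 4.456306 = 16,042.6999

CHF 16,042.70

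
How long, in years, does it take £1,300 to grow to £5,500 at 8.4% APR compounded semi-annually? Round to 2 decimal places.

Periodic rate i = 0.084/2 = 0.042.
(1+i)^n = 5500/1300 = 4.23077, so n = ln 4.23077 / ln 1.042 = 35.0587 half-years
= 35.0587/2 years

17.53 years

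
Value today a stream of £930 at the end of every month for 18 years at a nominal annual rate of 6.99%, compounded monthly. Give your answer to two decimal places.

£114,121.90

Periodic rate i = 0.0699/12 = 0.005825; n = 18 × 12 = 216 periods.
PV = 930 × [1 − (1+0.005825)^(−216)] / 0.005825 = 930 × 122.711715 = 114,121.8953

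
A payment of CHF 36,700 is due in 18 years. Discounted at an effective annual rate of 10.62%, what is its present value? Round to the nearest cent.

CHF 5,965.68

Discount factor = (1+0.1062)^(−18) = 0.162553; PV = 36,700 × 0.162553 = 5,965.6846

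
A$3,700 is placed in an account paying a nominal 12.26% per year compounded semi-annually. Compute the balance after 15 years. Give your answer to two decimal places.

A$22,046.86

i = 0.1226/2 = 0.0613 per half-year; n = 15·2 = 30.
FV = PV·(1+i)^n = 3,700 × 5.958610 = 22,046.8553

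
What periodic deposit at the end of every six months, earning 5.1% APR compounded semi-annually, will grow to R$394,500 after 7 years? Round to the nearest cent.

With 2 periods per year: i = 0.0255, n = 14.
PMT = 394500 / ( [(1+0.0255)^14 − 1] / 0.0255 ) = 394500 / 16.574669 = 23,801.3806

R$23,801.38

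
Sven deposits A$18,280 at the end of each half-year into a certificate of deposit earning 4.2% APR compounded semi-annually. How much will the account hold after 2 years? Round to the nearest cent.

A$75,455.70

i = 0.042/2 = 0.021 per half-year; n = 2·2 = 4.
Accumulation factor s(4|0.021) = 4.127773; FV = 18280 × 4.127773 = 75,455.6952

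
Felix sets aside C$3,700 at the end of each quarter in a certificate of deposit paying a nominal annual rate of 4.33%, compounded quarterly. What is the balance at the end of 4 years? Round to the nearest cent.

i = 0.0433/4 = 0.010825 per quarter; n = 4·4 = 16.
FV = 3700 × [(1+0.010825)^16 − 1] / 0.010825 = 3700 × 17.366991 = 64,257.8666

C$64,257.87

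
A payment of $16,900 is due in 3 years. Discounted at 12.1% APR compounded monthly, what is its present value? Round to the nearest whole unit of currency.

$11,777

i = 0.121/12 = 0.0100833 per month; n = 3·12 = 36.
PV = 16,900 / (1 + 0.0100833)^36 = 16,900 / 1.435025 = 11,776.8005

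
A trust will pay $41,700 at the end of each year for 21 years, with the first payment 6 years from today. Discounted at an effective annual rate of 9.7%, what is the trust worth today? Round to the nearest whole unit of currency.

$231,877

Value one period before first payment (t=5): 41700 × [1 − (1+0.097)^(−21)] / 0.097 = 41700 × 8.833949 = 368,375.6585
Discount back 5 years: 368,375.6585 × (1+0.097)^(−5) = 368,375.6585 × 0.629458 = 231,877.0611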